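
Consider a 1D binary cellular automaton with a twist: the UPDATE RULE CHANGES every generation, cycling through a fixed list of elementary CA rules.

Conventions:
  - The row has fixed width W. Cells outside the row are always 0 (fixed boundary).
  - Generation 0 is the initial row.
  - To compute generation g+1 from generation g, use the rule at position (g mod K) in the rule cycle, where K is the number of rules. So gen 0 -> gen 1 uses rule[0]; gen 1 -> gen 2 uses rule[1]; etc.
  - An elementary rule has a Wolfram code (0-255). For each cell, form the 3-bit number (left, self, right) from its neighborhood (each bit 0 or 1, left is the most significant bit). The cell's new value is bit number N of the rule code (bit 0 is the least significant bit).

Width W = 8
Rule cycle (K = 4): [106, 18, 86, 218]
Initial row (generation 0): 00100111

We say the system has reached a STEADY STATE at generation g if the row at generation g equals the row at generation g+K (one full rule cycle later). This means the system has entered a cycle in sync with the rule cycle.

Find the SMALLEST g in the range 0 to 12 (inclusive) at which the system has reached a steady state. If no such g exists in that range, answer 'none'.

Gen 0: 00100111
Gen 1 (rule 106): 01001101
Gen 2 (rule 18): 10110000
Gen 3 (rule 86): 10011000
Gen 4 (rule 218): 01111100
Gen 5 (rule 106): 11000100
Gen 6 (rule 18): 00101010
Gen 7 (rule 86): 01101011
Gen 8 (rule 218): 11100011
Gen 9 (rule 106): 10100111
Gen 10 (rule 18): 00011000
Gen 11 (rule 86): 00101100
Gen 12 (rule 218): 01001110
Gen 13 (rule 106): 10011010
Gen 14 (rule 18): 01100001
Gen 15 (rule 86): 10110011
Gen 16 (rule 218): 00111111

Answer: none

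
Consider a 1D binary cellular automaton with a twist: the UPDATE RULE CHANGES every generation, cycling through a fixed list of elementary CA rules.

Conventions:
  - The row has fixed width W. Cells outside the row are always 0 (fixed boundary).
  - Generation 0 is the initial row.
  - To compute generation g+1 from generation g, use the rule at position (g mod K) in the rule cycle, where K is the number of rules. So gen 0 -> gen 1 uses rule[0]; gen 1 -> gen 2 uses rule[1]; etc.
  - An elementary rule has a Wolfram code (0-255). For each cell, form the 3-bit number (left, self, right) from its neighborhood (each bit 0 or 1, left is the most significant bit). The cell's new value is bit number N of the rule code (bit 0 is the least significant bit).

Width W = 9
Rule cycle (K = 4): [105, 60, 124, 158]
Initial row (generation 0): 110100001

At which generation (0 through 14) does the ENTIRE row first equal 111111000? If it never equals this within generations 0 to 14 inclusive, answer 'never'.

Answer: 10

Derivation:
Gen 0: 110100001
Gen 1 (rule 105): 111001100
Gen 2 (rule 60): 100101010
Gen 3 (rule 124): 110111111
Gen 4 (rule 158): 100111110
Gen 5 (rule 105): 000100010
Gen 6 (rule 60): 000110011
Gen 7 (rule 124): 000111011
Gen 8 (rule 158): 001110010
Gen 9 (rule 105): 101010000
Gen 10 (rule 60): 111111000
Gen 11 (rule 124): 100001100
Gen 12 (rule 158): 110011010
Gen 13 (rule 105): 110011100
Gen 14 (rule 60): 101010010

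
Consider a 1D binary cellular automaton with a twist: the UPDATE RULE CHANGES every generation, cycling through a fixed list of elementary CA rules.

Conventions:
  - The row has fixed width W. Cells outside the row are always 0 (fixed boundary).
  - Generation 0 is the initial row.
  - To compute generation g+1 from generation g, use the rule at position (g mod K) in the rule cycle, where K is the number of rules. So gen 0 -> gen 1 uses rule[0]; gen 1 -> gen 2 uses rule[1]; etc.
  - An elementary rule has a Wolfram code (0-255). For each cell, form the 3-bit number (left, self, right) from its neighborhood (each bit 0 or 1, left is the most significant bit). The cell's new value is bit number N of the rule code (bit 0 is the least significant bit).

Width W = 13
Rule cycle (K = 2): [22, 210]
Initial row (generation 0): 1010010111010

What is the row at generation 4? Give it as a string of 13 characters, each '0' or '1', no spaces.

Gen 0: 1010010111010
Gen 1 (rule 22): 1011110000011
Gen 2 (rule 210): 0001111000101
Gen 3 (rule 22): 0010000101101
Gen 4 (rule 210): 0101001000100

Answer: 0101001000100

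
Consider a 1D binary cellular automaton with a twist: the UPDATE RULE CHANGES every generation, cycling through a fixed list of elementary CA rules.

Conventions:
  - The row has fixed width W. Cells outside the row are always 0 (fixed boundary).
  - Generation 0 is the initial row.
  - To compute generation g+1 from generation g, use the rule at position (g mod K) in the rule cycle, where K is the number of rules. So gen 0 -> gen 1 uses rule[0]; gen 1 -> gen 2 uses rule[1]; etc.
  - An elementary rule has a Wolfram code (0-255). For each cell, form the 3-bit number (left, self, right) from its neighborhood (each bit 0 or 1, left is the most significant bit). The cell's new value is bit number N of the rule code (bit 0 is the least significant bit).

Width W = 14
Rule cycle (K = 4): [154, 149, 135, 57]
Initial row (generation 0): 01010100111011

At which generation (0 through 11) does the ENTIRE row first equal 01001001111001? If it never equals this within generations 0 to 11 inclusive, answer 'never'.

Answer: never

Derivation:
Gen 0: 01010100111011
Gen 1 (rule 154): 10000011110010
Gen 2 (rule 149): 11111001101011
Gen 3 (rule 135): 01110010001000
Gen 4 (rule 57): 01001001100111
Gen 5 (rule 154): 10110111011110
Gen 6 (rule 149): 10000010001101
Gen 7 (rule 135): 10111110110001
Gen 8 (rule 57): 01100001101100
Gen 9 (rule 154): 11010011001010
Gen 10 (rule 149): 00011000101011
Gen 11 (rule 135): 11100011101000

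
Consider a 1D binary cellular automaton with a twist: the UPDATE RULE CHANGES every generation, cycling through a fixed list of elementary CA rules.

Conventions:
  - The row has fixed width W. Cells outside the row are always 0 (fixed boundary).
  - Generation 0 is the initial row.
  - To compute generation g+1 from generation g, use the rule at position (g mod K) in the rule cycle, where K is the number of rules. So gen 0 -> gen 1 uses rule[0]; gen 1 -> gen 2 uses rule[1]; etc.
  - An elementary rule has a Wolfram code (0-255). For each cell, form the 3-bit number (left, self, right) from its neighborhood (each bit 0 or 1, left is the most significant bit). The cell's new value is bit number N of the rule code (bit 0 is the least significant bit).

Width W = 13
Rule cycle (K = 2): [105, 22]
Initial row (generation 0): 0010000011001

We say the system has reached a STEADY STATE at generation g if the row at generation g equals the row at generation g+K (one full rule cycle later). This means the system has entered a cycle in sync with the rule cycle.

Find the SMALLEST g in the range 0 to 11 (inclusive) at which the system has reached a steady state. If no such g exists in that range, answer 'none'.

Answer: 8

Derivation:
Gen 0: 0010000011001
Gen 1 (rule 105): 1000111011000
Gen 2 (rule 22): 1101000000100
Gen 3 (rule 105): 1110011110001
Gen 4 (rule 22): 0001100001011
Gen 5 (rule 105): 1101101100111
Gen 6 (rule 22): 0000000011000
Gen 7 (rule 105): 1111111011011
Gen 8 (rule 22): 0000000000000
Gen 9 (rule 105): 1111111111111
Gen 10 (rule 22): 0000000000000
Gen 11 (rule 105): 1111111111111
Gen 12 (rule 22): 0000000000000
Gen 13 (rule 105): 1111111111111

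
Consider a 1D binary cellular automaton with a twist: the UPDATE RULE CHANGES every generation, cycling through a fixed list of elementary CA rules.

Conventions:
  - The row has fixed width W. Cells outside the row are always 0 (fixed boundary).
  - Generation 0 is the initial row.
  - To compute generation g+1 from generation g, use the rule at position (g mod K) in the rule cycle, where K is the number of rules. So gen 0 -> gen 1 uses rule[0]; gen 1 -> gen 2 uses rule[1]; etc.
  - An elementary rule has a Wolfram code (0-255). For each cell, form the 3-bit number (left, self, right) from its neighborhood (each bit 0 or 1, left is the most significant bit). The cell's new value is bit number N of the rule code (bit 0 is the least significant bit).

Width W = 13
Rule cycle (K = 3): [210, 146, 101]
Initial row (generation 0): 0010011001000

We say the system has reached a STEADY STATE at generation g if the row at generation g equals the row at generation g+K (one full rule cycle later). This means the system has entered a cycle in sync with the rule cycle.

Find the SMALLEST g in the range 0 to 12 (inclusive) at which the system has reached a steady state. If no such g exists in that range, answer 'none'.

Answer: 8

Derivation:
Gen 0: 0010011001000
Gen 1 (rule 210): 0101101110100
Gen 2 (rule 146): 1000000100010
Gen 3 (rule 101): 1011110101010
Gen 4 (rule 210): 0001110000001
Gen 5 (rule 146): 0010101000010
Gen 6 (rule 101): 1011111011010
Gen 7 (rule 210): 0001111001001
Gen 8 (rule 146): 0010110110110
Gen 9 (rule 101): 1011011011010
Gen 10 (rule 210): 0001001001001
Gen 11 (rule 146): 0010110110110
Gen 12 (rule 101): 1011011011010
Gen 13 (rule 210): 0001001001001
Gen 14 (rule 146): 0010110110110
Gen 15 (rule 101): 1011011011010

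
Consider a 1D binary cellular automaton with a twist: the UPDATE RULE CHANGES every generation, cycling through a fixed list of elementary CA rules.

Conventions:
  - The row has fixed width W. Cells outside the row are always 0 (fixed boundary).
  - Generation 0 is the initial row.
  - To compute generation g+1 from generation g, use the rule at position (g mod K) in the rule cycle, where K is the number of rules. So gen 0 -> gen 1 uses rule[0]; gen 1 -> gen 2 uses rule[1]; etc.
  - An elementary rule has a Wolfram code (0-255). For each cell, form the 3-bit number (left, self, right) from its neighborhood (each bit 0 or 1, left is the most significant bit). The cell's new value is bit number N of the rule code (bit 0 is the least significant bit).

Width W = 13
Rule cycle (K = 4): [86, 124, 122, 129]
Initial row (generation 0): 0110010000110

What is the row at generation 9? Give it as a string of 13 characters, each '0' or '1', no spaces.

Answer: 0011100110000

Derivation:
Gen 0: 0110010000110
Gen 1 (rule 86): 1011111001011
Gen 2 (rule 124): 1110001101111
Gen 3 (rule 122): 1011011111001
Gen 4 (rule 129): 0000001110000
Gen 5 (rule 86): 0000010011000
Gen 6 (rule 124): 0000011011100
Gen 7 (rule 122): 0000111110110
Gen 8 (rule 129): 1110011100000
Gen 9 (rule 86): 0011100110000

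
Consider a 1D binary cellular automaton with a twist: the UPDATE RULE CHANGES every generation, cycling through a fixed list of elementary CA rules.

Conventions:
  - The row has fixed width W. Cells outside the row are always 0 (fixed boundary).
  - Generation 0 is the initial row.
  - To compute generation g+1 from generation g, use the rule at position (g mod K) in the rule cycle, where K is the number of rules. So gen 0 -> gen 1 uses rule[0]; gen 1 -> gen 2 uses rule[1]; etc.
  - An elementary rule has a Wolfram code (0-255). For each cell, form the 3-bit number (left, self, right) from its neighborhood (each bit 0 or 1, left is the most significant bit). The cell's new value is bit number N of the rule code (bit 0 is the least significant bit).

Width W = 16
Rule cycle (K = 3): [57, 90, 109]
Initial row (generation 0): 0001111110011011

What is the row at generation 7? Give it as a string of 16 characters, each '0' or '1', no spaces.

Gen 0: 0001111110011011
Gen 1 (rule 57): 1101000001010110
Gen 2 (rule 90): 1100100010000111
Gen 3 (rule 109): 1100101010110101
Gen 4 (rule 57): 1010010101101010
Gen 5 (rule 90): 0001100001100001
Gen 6 (rule 109): 1101101101101101
Gen 7 (rule 57): 1011011011011010

Answer: 1011011011011010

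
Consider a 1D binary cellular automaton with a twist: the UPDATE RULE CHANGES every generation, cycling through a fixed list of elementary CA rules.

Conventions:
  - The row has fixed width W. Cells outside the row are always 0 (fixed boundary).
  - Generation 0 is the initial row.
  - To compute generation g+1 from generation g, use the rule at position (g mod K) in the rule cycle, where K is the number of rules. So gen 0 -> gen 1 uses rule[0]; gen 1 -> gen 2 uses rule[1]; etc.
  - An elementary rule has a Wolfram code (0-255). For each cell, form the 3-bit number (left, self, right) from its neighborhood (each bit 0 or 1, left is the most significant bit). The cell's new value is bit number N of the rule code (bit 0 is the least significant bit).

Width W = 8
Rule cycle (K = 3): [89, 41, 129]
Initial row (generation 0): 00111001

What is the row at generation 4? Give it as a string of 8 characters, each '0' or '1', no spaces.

Answer: 11111111

Derivation:
Gen 0: 00111001
Gen 1 (rule 89): 10101100
Gen 2 (rule 41): 01011001
Gen 3 (rule 129): 00000000
Gen 4 (rule 89): 11111111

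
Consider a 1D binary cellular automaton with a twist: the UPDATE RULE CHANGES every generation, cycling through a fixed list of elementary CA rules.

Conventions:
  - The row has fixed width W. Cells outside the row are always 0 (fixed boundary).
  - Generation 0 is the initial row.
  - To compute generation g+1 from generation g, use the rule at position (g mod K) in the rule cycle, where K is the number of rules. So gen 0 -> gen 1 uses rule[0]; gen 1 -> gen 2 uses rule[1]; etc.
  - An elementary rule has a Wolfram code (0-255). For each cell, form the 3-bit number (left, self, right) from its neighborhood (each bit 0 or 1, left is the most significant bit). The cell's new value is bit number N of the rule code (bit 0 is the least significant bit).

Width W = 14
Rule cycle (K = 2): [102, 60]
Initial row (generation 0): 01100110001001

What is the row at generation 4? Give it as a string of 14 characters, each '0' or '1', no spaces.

Gen 0: 01100110001001
Gen 1 (rule 102): 10101010011011
Gen 2 (rule 60): 11111111010110
Gen 3 (rule 102): 00000001111010
Gen 4 (rule 60): 00000001000111

Answer: 00000001000111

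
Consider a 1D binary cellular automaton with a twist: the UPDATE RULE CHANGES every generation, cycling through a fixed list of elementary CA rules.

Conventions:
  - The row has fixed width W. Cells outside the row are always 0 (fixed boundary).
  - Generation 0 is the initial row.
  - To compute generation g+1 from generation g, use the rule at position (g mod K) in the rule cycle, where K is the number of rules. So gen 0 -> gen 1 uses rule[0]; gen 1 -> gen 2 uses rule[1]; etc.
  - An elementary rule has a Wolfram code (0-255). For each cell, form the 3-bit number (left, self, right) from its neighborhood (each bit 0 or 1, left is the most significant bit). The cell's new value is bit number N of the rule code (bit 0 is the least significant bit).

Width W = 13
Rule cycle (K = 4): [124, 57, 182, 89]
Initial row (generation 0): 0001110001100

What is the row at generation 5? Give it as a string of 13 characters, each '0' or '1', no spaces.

Answer: 1110111100001

Derivation:
Gen 0: 0001110001100
Gen 1 (rule 124): 0001011001110
Gen 2 (rule 57): 1100110101001
Gen 3 (rule 182): 0011001111111
Gen 4 (rule 89): 1011101000001
Gen 5 (rule 124): 1110111100001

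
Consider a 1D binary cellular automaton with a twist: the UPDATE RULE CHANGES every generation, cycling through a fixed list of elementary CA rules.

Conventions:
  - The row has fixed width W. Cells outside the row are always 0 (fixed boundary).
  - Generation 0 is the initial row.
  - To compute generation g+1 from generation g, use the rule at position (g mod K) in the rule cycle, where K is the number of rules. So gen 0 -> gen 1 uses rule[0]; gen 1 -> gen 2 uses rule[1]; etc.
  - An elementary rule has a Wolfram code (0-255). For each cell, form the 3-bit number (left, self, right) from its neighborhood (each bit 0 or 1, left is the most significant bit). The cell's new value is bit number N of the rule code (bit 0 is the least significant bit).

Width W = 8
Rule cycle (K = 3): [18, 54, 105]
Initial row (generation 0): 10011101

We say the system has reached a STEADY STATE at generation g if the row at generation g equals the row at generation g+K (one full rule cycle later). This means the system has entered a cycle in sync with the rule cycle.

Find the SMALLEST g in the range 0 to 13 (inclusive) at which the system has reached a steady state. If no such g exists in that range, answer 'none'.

Answer: 7

Derivation:
Gen 0: 10011101
Gen 1 (rule 18): 01100000
Gen 2 (rule 54): 10010000
Gen 3 (rule 105): 00000111
Gen 4 (rule 18): 00001000
Gen 5 (rule 54): 00011100
Gen 6 (rule 105): 11010101
Gen 7 (rule 18): 00000000
Gen 8 (rule 54): 00000000
Gen 9 (rule 105): 11111111
Gen 10 (rule 18): 00000000
Gen 11 (rule 54): 00000000
Gen 12 (rule 105): 11111111
Gen 13 (rule 18): 00000000
Gen 14 (rule 54): 00000000
Gen 15 (rule 105): 11111111
Gen 16 (rule 18): 00000000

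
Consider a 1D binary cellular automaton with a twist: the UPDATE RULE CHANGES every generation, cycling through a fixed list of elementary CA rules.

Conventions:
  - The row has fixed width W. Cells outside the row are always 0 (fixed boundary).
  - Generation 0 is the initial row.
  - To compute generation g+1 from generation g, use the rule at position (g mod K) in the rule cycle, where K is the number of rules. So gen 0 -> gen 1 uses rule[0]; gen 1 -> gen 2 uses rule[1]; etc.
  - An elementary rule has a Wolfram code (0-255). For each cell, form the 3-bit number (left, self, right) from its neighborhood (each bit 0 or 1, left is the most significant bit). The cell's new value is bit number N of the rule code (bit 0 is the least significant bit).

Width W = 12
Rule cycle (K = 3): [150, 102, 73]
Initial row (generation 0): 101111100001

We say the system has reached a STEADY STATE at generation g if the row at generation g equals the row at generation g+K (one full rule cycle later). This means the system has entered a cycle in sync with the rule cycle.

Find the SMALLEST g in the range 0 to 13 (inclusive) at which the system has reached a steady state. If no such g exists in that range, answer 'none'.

Answer: none

Derivation:
Gen 0: 101111100001
Gen 1 (rule 150): 100111010011
Gen 2 (rule 102): 101001110101
Gen 3 (rule 73): 000001010000
Gen 4 (rule 150): 000011011000
Gen 5 (rule 102): 000101101000
Gen 6 (rule 73): 110001100011
Gen 7 (rule 150): 001010010100
Gen 8 (rule 102): 011110111100
Gen 9 (rule 73): 010010100101
Gen 10 (rule 150): 111110111101
Gen 11 (rule 102): 000011000111
Gen 12 (rule 73): 111011010101
Gen 13 (rule 150): 010000010101
Gen 14 (rule 102): 110000111111
Gen 15 (rule 73): 110110100001
Gen 16 (rule 150): 000000110011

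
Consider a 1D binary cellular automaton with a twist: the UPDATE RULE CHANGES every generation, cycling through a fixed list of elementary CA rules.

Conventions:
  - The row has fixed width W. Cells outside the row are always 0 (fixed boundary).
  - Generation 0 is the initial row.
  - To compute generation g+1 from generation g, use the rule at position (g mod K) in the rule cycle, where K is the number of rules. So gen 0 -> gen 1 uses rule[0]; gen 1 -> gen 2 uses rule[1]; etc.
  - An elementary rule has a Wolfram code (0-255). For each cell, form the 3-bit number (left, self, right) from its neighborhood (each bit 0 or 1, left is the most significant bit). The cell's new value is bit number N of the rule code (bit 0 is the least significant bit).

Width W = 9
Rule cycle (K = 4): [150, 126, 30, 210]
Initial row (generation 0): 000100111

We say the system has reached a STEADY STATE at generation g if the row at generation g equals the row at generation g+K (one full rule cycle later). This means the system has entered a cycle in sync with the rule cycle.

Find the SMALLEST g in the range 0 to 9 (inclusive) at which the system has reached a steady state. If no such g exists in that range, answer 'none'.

Answer: none

Derivation:
Gen 0: 000100111
Gen 1 (rule 150): 001111010
Gen 2 (rule 126): 011001111
Gen 3 (rule 30): 110111000
Gen 4 (rule 210): 010011100
Gen 5 (rule 150): 111101010
Gen 6 (rule 126): 100111111
Gen 7 (rule 30): 111100000
Gen 8 (rule 210): 011110000
Gen 9 (rule 150): 101101000
Gen 10 (rule 126): 111111100
Gen 11 (rule 30): 100000010
Gen 12 (rule 210): 010000101
Gen 13 (rule 150): 111001101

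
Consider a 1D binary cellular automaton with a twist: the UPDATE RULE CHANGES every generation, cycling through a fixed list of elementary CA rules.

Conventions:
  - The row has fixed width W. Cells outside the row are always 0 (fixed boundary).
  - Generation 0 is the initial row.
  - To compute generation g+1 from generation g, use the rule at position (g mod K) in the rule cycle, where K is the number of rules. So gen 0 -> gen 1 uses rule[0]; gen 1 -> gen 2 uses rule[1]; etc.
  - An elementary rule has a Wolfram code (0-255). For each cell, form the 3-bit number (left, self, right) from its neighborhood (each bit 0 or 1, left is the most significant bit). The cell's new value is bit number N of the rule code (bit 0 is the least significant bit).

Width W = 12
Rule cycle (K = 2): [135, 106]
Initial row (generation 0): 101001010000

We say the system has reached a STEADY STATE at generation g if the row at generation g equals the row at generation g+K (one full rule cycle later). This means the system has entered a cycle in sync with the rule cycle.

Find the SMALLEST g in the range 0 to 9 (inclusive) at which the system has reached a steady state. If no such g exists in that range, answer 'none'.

Answer: none

Derivation:
Gen 0: 101001010000
Gen 1 (rule 135): 101011010111
Gen 2 (rule 106): 010111101101
Gen 3 (rule 135): 110011000001
Gen 4 (rule 106): 110111000010
Gen 5 (rule 135): 000010011110
Gen 6 (rule 106): 000100110010
Gen 7 (rule 135): 111101000110
Gen 8 (rule 106): 100110001110
Gen 9 (rule 135): 101000110100
Gen 10 (rule 106): 010001111000
Gen 11 (rule 135): 110110110011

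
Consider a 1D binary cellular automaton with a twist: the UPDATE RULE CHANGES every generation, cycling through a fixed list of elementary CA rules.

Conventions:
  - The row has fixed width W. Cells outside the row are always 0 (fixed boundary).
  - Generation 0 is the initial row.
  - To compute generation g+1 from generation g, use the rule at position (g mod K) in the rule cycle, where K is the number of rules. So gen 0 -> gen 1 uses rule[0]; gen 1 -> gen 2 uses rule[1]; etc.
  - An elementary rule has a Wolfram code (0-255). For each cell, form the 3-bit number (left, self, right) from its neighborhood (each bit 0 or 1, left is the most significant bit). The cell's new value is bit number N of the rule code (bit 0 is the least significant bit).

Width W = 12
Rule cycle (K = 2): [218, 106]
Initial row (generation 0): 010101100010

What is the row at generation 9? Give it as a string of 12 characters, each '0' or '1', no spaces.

Answer: 111110101101

Derivation:
Gen 0: 010101100010
Gen 1 (rule 218): 100001110101
Gen 2 (rule 106): 000011011010
Gen 3 (rule 218): 000111011001
Gen 4 (rule 106): 001101111010
Gen 5 (rule 218): 011101111001
Gen 6 (rule 106): 110111001010
Gen 7 (rule 218): 110111110001
Gen 8 (rule 106): 111100010010
Gen 9 (rule 218): 111110101101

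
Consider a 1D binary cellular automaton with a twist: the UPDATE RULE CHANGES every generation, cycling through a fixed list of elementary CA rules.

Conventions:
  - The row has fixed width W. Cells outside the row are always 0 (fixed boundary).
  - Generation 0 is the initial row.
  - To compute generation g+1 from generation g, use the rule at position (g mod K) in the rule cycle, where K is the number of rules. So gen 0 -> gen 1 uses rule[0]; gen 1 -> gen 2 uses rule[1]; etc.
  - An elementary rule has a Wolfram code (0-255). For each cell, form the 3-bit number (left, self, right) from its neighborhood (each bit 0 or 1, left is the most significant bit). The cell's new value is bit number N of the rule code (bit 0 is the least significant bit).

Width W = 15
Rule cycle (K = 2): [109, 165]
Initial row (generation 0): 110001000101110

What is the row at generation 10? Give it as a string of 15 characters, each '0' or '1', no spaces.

Gen 0: 110001000101110
Gen 1 (rule 109): 110101010111010
Gen 2 (rule 165): 001111111010110
Gen 3 (rule 109): 101000001111110
Gen 4 (rule 165): 111011100111100
Gen 5 (rule 109): 101110100100101
Gen 6 (rule 165): 110101100100111
Gen 7 (rule 109): 111111100100101
Gen 8 (rule 165): 011111000100111
Gen 9 (rule 109): 010001010100101
Gen 10 (rule 165): 010101111100111

Answer: 010101111100111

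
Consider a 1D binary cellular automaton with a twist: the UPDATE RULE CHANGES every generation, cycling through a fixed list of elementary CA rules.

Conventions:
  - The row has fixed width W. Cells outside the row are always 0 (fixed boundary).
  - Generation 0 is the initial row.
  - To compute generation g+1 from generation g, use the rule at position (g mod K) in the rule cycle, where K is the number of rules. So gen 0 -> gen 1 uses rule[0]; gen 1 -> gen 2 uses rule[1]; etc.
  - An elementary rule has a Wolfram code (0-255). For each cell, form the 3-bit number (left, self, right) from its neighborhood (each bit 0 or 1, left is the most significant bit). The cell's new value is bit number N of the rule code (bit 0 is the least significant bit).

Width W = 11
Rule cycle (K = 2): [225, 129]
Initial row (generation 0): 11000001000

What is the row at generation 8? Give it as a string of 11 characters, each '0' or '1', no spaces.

Gen 0: 11000001000
Gen 1 (rule 225): 01011100011
Gen 2 (rule 129): 00001001000
Gen 3 (rule 225): 11100000011
Gen 4 (rule 129): 01001111000
Gen 5 (rule 225): 00000111011
Gen 6 (rule 129): 11110010000
Gen 7 (rule 225): 01110000111
Gen 8 (rule 129): 00100110010

Answer: 00100110010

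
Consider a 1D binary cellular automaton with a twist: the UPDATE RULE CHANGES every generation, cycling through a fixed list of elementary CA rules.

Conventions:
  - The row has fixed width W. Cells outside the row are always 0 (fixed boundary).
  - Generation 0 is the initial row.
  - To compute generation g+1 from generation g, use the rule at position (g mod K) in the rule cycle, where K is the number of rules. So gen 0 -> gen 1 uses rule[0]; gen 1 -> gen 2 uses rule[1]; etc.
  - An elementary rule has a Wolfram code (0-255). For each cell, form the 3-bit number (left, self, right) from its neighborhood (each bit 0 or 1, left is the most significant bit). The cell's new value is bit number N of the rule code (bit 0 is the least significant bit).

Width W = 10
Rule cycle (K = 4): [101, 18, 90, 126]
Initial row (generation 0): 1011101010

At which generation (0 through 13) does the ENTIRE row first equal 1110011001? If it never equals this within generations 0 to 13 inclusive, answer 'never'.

Answer: never

Derivation:
Gen 0: 1011101010
Gen 1 (rule 101): 1100111110
Gen 2 (rule 18): 0011000001
Gen 3 (rule 90): 0111100010
Gen 4 (rule 126): 1100110111
Gen 5 (rule 101): 0100011001
Gen 6 (rule 18): 1010100110
Gen 7 (rule 90): 0000011111
Gen 8 (rule 126): 0000110001
Gen 9 (rule 101): 1110010101
Gen 10 (rule 18): 0001100000
Gen 11 (rule 90): 0011110000
Gen 12 (rule 126): 0110011000
Gen 13 (rule 101): 0010001011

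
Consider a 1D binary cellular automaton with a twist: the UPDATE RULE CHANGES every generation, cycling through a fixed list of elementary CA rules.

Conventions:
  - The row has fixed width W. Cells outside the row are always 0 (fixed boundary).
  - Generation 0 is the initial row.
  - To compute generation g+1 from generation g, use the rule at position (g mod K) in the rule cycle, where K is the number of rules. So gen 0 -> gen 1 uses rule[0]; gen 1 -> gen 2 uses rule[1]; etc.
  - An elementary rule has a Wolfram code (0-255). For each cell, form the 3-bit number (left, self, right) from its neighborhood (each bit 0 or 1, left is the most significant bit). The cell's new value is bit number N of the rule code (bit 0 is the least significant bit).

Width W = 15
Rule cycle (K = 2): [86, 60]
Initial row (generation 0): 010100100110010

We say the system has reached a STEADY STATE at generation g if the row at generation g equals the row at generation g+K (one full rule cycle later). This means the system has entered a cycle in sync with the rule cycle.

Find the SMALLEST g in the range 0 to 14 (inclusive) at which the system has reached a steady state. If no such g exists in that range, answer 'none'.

Gen 0: 010100100110010
Gen 1 (rule 86): 110111111011111
Gen 2 (rule 60): 101100000110000
Gen 3 (rule 86): 100110001011000
Gen 4 (rule 60): 110101001110100
Gen 5 (rule 86): 010101110010110
Gen 6 (rule 60): 011111001011101
Gen 7 (rule 86): 100001111000101
Gen 8 (rule 60): 110001000100111
Gen 9 (rule 86): 011011101111001
Gen 10 (rule 60): 010110011000101
Gen 11 (rule 86): 110011101101101
Gen 12 (rule 60): 101010011011011
Gen 13 (rule 86): 101011101001001
Gen 14 (rule 60): 111110011101101
Gen 15 (rule 86): 000011100100101
Gen 16 (rule 60): 000010010110111

Answer: none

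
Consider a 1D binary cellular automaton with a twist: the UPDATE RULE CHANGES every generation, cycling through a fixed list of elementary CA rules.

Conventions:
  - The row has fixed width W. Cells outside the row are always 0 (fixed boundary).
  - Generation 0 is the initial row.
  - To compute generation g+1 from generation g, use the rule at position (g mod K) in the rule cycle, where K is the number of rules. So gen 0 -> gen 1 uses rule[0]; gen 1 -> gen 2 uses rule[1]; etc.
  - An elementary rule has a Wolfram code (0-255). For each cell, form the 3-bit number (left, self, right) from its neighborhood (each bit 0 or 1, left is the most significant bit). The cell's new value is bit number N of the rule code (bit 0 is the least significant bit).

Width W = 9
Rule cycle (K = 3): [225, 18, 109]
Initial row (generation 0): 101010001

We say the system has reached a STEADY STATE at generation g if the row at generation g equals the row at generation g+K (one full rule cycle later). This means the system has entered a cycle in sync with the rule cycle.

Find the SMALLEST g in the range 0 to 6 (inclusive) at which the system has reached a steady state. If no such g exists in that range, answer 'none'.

Answer: 5

Derivation:
Gen 0: 101010001
Gen 1 (rule 225): 010100100
Gen 2 (rule 18): 100011010
Gen 3 (rule 109): 101011110
Gen 4 (rule 225): 010101110
Gen 5 (rule 18): 100000001
Gen 6 (rule 109): 101111101
Gen 7 (rule 225): 010111110
Gen 8 (rule 18): 100000001
Gen 9 (rule 109): 101111101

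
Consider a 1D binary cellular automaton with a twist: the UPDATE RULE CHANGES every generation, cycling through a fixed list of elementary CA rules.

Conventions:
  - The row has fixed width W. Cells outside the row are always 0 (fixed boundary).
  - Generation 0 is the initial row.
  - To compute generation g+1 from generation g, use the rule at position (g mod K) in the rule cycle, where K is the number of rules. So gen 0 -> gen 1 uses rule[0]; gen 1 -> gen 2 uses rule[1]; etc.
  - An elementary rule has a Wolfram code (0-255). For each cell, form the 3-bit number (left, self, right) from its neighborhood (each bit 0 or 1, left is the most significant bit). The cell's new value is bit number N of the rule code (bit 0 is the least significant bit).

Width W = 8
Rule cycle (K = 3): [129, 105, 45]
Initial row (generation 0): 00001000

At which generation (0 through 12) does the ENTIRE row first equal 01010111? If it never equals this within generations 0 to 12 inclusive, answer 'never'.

Gen 0: 00001000
Gen 1 (rule 129): 11100011
Gen 2 (rule 105): 10101011
Gen 3 (rule 45): 11111110
Gen 4 (rule 129): 01111100
Gen 5 (rule 105): 01000101
Gen 6 (rule 45): 01010111
Gen 7 (rule 129): 00000010
Gen 8 (rule 105): 11111000
Gen 9 (rule 45): 10000011
Gen 10 (rule 129): 00111000
Gen 11 (rule 105): 10101011
Gen 12 (rule 45): 11111110

Answer: 6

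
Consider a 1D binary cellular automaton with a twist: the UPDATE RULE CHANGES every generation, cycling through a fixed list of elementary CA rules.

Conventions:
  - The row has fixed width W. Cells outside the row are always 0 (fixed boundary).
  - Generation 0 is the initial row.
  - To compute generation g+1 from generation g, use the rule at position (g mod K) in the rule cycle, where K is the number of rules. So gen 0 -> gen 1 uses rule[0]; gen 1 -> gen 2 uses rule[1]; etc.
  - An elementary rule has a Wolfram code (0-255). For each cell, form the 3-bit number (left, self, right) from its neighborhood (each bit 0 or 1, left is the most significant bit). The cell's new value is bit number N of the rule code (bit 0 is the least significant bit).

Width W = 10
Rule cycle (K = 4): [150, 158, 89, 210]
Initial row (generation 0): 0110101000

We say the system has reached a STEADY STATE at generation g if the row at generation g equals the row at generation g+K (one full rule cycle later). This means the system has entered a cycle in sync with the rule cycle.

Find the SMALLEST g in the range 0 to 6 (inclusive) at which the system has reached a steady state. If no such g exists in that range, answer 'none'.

Gen 0: 0110101000
Gen 1 (rule 150): 1000101100
Gen 2 (rule 158): 1101101010
Gen 3 (rule 89): 1101100001
Gen 4 (rule 210): 0100110010
Gen 5 (rule 150): 1111001111
Gen 6 (rule 158): 1110111110
Gen 7 (rule 89): 1010100011
Gen 8 (rule 210): 0000010101
Gen 9 (rule 150): 0000110101
Gen 10 (rule 158): 0001100101

Answer: none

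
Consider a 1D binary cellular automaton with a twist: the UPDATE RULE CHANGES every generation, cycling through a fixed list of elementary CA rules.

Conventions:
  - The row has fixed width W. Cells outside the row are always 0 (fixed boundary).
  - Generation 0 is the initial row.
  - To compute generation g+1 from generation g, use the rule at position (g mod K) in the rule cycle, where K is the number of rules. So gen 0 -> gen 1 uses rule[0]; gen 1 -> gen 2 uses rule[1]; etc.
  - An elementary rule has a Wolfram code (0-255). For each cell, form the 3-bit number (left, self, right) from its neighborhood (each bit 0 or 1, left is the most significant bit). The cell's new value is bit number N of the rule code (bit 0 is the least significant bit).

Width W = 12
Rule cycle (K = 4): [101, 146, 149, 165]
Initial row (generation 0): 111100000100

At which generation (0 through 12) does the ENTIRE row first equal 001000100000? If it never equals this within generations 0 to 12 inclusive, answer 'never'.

Gen 0: 111100000100
Gen 1 (rule 101): 000101110101
Gen 2 (rule 146): 001000100000
Gen 3 (rule 149): 101110111111
Gen 4 (rule 165): 110101011110
Gen 5 (rule 101): 011111100010
Gen 6 (rule 146): 101111010101
Gen 7 (rule 149): 100110010101
Gen 8 (rule 165): 100000011111
Gen 9 (rule 101): 101111000001
Gen 10 (rule 146): 000110100010
Gen 11 (rule 149): 110000111011
Gen 12 (rule 165): 000110010100

Answer: 2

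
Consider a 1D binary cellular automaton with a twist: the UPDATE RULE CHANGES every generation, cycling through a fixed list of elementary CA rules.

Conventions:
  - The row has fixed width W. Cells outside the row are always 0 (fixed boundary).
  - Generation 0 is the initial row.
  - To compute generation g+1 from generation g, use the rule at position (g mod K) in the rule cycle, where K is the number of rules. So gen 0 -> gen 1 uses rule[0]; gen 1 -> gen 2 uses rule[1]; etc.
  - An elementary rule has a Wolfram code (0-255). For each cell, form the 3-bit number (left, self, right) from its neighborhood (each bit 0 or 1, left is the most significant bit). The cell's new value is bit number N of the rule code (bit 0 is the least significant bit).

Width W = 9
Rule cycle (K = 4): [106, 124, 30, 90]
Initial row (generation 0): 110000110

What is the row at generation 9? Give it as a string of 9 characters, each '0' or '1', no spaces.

Gen 0: 110000110
Gen 1 (rule 106): 110001110
Gen 2 (rule 124): 111001011
Gen 3 (rule 30): 100111010
Gen 4 (rule 90): 011101001
Gen 5 (rule 106): 110110010
Gen 6 (rule 124): 111111011
Gen 7 (rule 30): 100000010
Gen 8 (rule 90): 010000101
Gen 9 (rule 106): 100001010

Answer: 100001010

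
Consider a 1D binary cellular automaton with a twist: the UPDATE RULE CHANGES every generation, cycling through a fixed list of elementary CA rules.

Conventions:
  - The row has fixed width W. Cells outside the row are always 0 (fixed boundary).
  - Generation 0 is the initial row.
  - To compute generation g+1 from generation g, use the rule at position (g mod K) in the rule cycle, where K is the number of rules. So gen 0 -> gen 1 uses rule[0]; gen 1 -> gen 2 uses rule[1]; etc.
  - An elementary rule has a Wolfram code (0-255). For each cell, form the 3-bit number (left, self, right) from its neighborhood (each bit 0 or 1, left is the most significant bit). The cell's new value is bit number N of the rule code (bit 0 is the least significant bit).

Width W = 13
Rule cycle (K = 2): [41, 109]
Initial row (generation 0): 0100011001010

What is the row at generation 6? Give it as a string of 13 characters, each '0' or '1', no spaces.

Answer: 1011101011111

Derivation:
Gen 0: 0100011001010
Gen 1 (rule 41): 0001010000100
Gen 2 (rule 109): 1101110110101
Gen 3 (rule 41): 1011001101010
Gen 4 (rule 109): 1111001111110
Gen 5 (rule 41): 1000001000000
Gen 6 (rule 109): 1011101011111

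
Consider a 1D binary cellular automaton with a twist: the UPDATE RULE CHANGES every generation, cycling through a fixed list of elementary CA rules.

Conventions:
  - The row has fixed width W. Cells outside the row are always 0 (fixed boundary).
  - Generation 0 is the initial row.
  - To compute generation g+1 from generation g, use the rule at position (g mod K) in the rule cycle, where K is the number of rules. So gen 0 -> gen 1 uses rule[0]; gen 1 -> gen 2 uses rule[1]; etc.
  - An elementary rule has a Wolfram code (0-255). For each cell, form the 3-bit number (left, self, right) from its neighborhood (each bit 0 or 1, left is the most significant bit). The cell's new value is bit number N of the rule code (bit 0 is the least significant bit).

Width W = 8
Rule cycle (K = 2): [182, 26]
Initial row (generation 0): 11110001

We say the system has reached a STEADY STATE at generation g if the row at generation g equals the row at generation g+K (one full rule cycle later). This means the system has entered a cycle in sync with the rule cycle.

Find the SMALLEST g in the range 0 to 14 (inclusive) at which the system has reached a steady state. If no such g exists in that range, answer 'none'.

Gen 0: 11110001
Gen 1 (rule 182): 01101011
Gen 2 (rule 26): 11000010
Gen 3 (rule 182): 00100111
Gen 4 (rule 26): 01011100
Gen 5 (rule 182): 11101010
Gen 6 (rule 26): 10000001
Gen 7 (rule 182): 11000011
Gen 8 (rule 26): 10100110
Gen 9 (rule 182): 11111001
Gen 10 (rule 26): 10000110
Gen 11 (rule 182): 11001001
Gen 12 (rule 26): 10110110
Gen 13 (rule 182): 11001001
Gen 14 (rule 26): 10110110
Gen 15 (rule 182): 11001001
Gen 16 (rule 26): 10110110

Answer: 11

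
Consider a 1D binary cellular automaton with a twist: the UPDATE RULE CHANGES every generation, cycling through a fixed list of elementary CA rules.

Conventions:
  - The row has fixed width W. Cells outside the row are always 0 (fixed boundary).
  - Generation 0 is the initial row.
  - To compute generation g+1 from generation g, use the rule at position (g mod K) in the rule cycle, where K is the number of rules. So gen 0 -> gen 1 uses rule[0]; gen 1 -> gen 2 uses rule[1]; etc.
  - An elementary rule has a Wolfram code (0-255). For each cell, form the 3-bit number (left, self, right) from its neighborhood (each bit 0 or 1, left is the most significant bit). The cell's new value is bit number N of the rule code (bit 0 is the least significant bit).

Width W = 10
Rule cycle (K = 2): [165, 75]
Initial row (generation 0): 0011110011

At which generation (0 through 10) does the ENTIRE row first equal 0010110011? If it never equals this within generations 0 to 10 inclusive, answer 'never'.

Answer: never

Derivation:
Gen 0: 0011110011
Gen 1 (rule 165): 1001100000
Gen 2 (rule 75): 0011101111
Gen 3 (rule 165): 1001010110
Gen 4 (rule 75): 0010000110
Gen 5 (rule 165): 1010110000
Gen 6 (rule 75): 0000110111
Gen 7 (rule 165): 1110001010
Gen 8 (rule 75): 1010110000
Gen 9 (rule 165): 1111000111
Gen 10 (rule 75): 1001011101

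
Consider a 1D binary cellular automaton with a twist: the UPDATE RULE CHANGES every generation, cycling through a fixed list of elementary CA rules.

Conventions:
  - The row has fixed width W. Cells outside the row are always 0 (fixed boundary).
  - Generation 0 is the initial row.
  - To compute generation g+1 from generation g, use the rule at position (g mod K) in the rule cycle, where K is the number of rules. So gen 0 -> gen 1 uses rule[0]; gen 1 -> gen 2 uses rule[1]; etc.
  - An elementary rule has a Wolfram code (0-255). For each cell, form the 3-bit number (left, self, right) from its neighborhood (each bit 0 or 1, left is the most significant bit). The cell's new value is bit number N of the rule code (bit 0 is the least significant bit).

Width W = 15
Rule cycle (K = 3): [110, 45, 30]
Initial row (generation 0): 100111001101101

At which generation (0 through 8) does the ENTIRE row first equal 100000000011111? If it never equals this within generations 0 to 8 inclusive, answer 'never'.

Answer: never

Derivation:
Gen 0: 100111001101101
Gen 1 (rule 110): 101101011111111
Gen 2 (rule 45): 111011110000000
Gen 3 (rule 30): 100010001000000
Gen 4 (rule 110): 100110011000000
Gen 5 (rule 45): 100100010011111
Gen 6 (rule 30): 111110111110000
Gen 7 (rule 110): 100011100010000
Gen 8 (rule 45): 101010001010111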